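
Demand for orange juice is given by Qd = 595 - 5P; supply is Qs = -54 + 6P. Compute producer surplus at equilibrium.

Producer surplus = 7500

Equilibrium: 595 - 5P = -54 + 6P gives P* = 59, Q* = 300.
Supply starts at P = 9 (where Qs = 0).
PS = ½(59 − 9)(300) = 7500.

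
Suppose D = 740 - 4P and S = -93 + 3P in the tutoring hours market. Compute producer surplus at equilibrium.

Equilibrium: 740 - 4P = -93 + 3P gives P* = 119, Q* = 264.
Supply starts at P = 31 (where S = 0).
PS = ½(119 − 31)(264) = 11616.

Producer surplus = 11616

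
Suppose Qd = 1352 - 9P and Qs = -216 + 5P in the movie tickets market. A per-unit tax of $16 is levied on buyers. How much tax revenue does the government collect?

Tax revenue = 32768/7

Pre-tax equilibrium: P* = 112, Q* = 344.
Tax on buyers shifts demand to Qd = 1352 − 9(P + 16) = 1208 - 9P.
1208 - 9P = -216 + 5P gives seller price Ps = 712/7; buyers pay Pb = 712/7 + 16 = 824/7.
New quantity: Q = 1352 − 9(824/7) = 2048/7.
Revenue = 16 × 2048/7 = 32768/7.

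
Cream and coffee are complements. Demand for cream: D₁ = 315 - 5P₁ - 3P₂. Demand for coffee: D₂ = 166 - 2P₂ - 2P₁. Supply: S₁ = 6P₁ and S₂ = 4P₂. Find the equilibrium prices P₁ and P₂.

Market 1: 315 - 5P₁ - 3P₂ = 6P₁ → 11P₁ + 3P₂ = 315.
Market 2: 6P₂ + 2P₁ = 166.
Eliminating P₂: 6×(1) − 3×(2) gives 60P₁ = 1392, so P₁ = 23.2.
Back-substitute into (2): P₂ = (166 − 2×23.2) / 6 = 299/15.

P₁ = 23.2, P₂ = 299/15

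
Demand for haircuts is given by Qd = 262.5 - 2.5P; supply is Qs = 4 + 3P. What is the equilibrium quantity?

Set Qd = Qs: 262.5 - 2.5P = 4 + 3P.
258.5 = 5.5P, so P* = 47.
Q* = 262.5 − 2.5(47) = 145.

Q* = 145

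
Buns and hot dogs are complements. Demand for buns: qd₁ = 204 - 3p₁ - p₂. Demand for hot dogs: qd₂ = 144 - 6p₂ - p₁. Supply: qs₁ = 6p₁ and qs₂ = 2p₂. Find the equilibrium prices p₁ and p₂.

Market 1: 204 - 3p₁ - p₂ = 6p₁ → 9p₁ + p₂ = 204.
Market 2: 8p₂ + p₁ = 144.
Eliminating p₂: 8×(1) − 1×(2) gives 71p₁ = 1488, so p₁ = 1488/71.
Back-substitute into (2): p₂ = (144 − 1×1488/71) / 8 = 1092/71.

p₁ = 1488/71, p₂ = 1092/71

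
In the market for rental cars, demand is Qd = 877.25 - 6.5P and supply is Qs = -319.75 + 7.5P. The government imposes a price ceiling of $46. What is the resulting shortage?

Equilibrium price would be P* = 85.5, so the ceiling at 46 binds.
At P = 46: Qd = 877.25 − 6.5(46) = 578.25, Qs = -319.75 + 7.5(46) = 25.25.
Shortage = 578.25 − 25.25 = 553.

Shortage = 553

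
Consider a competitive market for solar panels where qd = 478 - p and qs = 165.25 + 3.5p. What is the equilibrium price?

p* = 69.5

Set qd = qs: 478 - p = 165.25 + 3.5p.
312.75 = 4.5p, so p* = 69.5.
q* = 478 − 1(69.5) = 408.5.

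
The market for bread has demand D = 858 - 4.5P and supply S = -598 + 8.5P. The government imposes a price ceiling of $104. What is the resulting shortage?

Equilibrium price would be P* = 112, so the ceiling at 104 binds.
At P = 104: D = 858 − 4.5(104) = 390, S = -598 + 8.5(104) = 286.
Shortage = 390 − 286 = 104.

Shortage = 104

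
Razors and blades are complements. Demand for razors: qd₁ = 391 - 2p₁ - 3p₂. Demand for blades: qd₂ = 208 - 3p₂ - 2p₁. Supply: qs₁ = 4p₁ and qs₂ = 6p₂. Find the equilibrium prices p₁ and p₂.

p₁ = 60.3125, p₂ = 233/24

Market 1: 391 - 2p₁ - 3p₂ = 4p₁ → 6p₁ + 3p₂ = 391.
Market 2: 9p₂ + 2p₁ = 208.
Eliminating p₂: 9×(1) − 3×(2) gives 48p₁ = 2895, so p₁ = 60.3125.
Back-substitute into (2): p₂ = (208 − 2×60.3125) / 9 = 233/24.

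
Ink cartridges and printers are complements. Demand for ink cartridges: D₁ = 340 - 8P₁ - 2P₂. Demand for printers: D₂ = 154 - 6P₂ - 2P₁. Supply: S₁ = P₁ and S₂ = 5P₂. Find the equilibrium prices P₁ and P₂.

P₁ = 3432/95, P₂ = 706/95

Market 1: 340 - 8P₁ - 2P₂ = P₁ → 9P₁ + 2P₂ = 340.
Market 2: 11P₂ + 2P₁ = 154.
Eliminating P₂: 11×(1) − 2×(2) gives 95P₁ = 3432, so P₁ = 3432/95.
Back-substitute into (2): P₂ = (154 − 2×3432/95) / 11 = 706/95.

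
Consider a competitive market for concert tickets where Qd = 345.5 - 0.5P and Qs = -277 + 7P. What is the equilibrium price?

Set Qd = Qs: 345.5 - 0.5P = -277 + 7P.
622.5 = 7.5P, so P* = 83.
Q* = 345.5 − 0.5(83) = 304.

P* = 83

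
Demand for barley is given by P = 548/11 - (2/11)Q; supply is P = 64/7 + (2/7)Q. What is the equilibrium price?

Set the two price expressions equal: 548/11 - (2/11)Q = 64/7 + (2/7)Q.
3132/77 = (36/77)Q, so Q* = 87.
P* = 548/11 − (2/11)(87) = 34.

P* = 34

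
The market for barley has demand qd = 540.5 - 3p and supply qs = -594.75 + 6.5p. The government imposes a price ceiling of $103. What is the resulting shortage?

Shortage = 156.75

Equilibrium price would be p* = 119.5, so the ceiling at 103 binds.
At p = 103: qd = 540.5 − 3(103) = 231.5, qs = -594.75 + 6.5(103) = 74.75.
Shortage = 231.5 − 74.75 = 156.75.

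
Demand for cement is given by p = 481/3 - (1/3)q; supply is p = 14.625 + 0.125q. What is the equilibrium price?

Set the two price expressions equal: 481/3 - (1/3)q = 14.625 + 0.125q.
3497/24 = (11/24)q, so q* = 3497/11.
p* = 481/3 − (1/3)(3497/11) = 598/11.

p* = 598/11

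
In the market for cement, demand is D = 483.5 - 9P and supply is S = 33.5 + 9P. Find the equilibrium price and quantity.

P* = 25, Q* = 258.5

Set D = S: 483.5 - 9P = 33.5 + 9P.
450 = 18P, so P* = 25.
Q* = 483.5 − 9(25) = 258.5.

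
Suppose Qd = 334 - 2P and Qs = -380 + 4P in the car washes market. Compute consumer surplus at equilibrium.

Consumer surplus = 2304

Equilibrium: 334 - 2P = -380 + 4P gives P* = 119, Q* = 96.
Demand choke price (Qd = 0): P = 167.
CS = ½(167 − 119)(96) = 2304.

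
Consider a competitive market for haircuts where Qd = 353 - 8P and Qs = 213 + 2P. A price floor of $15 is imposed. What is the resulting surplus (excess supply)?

Surplus = 10

Equilibrium price would be P* = 14, so the floor at 15 binds.
At P = 15: Qd = 233, Qs = 243.
Surplus = 243 − 233 = 10.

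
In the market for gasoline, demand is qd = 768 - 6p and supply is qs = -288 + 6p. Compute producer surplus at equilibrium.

Producer surplus = 4800

Equilibrium: 768 - 6p = -288 + 6p gives p* = 88, q* = 240.
Supply starts at p = 48 (where qs = 0).
PS = ½(88 − 48)(240) = 4800.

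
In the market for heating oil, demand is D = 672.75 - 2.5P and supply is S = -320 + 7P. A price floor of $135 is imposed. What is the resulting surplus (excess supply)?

Surplus = 289.75

Equilibrium price would be P* = 104.5, so the floor at 135 binds.
At P = 135: D = 335.25, S = 625.
Surplus = 625 − 335.25 = 289.75.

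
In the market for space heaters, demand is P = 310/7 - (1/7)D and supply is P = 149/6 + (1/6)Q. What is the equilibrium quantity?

Set the two price expressions equal: 310/7 - (1/7)Q = 149/6 + (1/6)Q.
817/42 = (13/42)Q, so Q* = 817/13.
P* = 310/7 − (1/7)(817/13) = 459/13.

Q* = 817/13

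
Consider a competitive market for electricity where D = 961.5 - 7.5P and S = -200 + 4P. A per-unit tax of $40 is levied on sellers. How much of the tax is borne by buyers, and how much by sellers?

Buyers bear 320/23, sellers bear 600/23

Pre-tax equilibrium: P* = 101, Q* = 204.
Tax on sellers shifts supply to S = -200 + 4(P − 40) = -360 + 4P.
961.5 - 7.5P = -360 + 4P gives buyer price Pb = 2643/23; sellers receive Ps = 2643/23 − 40 = 1723/23.
New quantity: Q = 961.5 − 7.5(2643/23) = 2292/23.
Buyer burden = 2643/23 − 101 = 320/23; seller burden = 101 − 1723/23 = 600/23.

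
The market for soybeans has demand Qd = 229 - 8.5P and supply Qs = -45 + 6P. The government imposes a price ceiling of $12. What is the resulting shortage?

Shortage = 100

Equilibrium price would be P* = 548/29, so the ceiling at 12 binds.
At P = 12: Qd = 229 − 8.5(12) = 127, Qs = -45 + 6(12) = 27.
Shortage = 127 − 27 = 100.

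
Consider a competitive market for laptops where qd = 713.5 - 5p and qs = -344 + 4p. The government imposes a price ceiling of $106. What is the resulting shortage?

Equilibrium price would be p* = 117.5, so the ceiling at 106 binds.
At p = 106: qd = 713.5 − 5(106) = 183.5, qs = -344 + 4(106) = 80.
Shortage = 183.5 − 80 = 103.5.

Shortage = 103.5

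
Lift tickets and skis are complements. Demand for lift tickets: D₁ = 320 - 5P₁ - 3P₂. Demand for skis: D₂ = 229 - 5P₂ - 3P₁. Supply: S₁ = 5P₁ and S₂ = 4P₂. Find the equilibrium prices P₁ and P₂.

P₁ = 731/27, P₂ = 1330/81

Market 1: 320 - 5P₁ - 3P₂ = 5P₁ → 10P₁ + 3P₂ = 320.
Market 2: 9P₂ + 3P₁ = 229.
Eliminating P₂: 9×(1) − 3×(2) gives 81P₁ = 2193, so P₁ = 731/27.
Back-substitute into (2): P₂ = (229 − 3×731/27) / 9 = 1330/81.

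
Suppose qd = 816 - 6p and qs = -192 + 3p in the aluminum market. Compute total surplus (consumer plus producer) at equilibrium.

Total surplus = 5184

Equilibrium: 816 - 6p = -192 + 3p gives p* = 112, q* = 144.
Demand choke price: p = 136; supply starts at p = 64.
CS = ½(136 − 112)(144) = 1728; PS = ½(112 − 64)(144) = 3456.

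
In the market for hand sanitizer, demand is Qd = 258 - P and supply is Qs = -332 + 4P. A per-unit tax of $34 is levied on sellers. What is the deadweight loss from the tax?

Pre-tax equilibrium: P* = 118, Q* = 140.
Tax on sellers shifts supply to Qs = -332 + 4(P − 34) = -468 + 4P.
258 - P = -468 + 4P gives buyer price Pb = 145.2; sellers receive Ps = 145.2 − 34 = 111.2.
New quantity: Q = 258 − 1(145.2) = 112.8.
DWL = ½ × 34 × (140 − 112.8) = 462.4.

Deadweight loss = 462.4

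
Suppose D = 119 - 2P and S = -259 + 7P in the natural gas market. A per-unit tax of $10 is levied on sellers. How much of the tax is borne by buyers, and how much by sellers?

Buyers bear 70/9, sellers bear 20/9

Pre-tax equilibrium: P* = 42, Q* = 35.
Tax on sellers shifts supply to S = -259 + 7(P − 10) = -329 + 7P.
119 - 2P = -329 + 7P gives buyer price Pb = 448/9; sellers receive Ps = 448/9 − 10 = 358/9.
New quantity: Q = 119 − 2(448/9) = 175/9.
Buyer burden = 448/9 − 42 = 70/9; seller burden = 42 − 358/9 = 20/9.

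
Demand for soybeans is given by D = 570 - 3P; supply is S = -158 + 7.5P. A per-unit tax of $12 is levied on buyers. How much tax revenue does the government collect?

Pre-tax equilibrium: P* = 208/3, Q* = 362.
Tax on buyers shifts demand to D = 570 − 3(P + 12) = 534 - 3P.
534 - 3P = -158 + 7.5P gives seller price Ps = 1384/21; buyers pay Pb = 1384/21 + 12 = 1636/21.
New quantity: Q = 570 − 3(1636/21) = 2354/7.
Revenue = 12 × 2354/7 = 28248/7.

Tax revenue = 28248/7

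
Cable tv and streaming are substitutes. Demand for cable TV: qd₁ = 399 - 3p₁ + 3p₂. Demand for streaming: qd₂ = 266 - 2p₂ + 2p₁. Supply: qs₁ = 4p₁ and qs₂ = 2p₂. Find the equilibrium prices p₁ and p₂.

Market 1: 399 - 3p₁ + 3p₂ = 4p₁ → 7p₁ - 3p₂ = 399.
Market 2: 4p₂ - 2p₁ = 266.
Eliminating p₂: 4×(1) + 3×(2) gives 22p₁ = 2394, so p₁ = 1197/11.
Back-substitute into (2): p₂ = (266 + 2×1197/11) / 4 = 1330/11.

p₁ = 1197/11, p₂ = 1330/11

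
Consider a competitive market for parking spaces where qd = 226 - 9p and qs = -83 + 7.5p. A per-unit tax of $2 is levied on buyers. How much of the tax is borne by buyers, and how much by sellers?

Buyers bear 10/11, sellers bear 12/11

Pre-tax equilibrium: p* = 206/11, q* = 632/11.
Tax on buyers shifts demand to qd = 226 − 9(p + 2) = 208 - 9p.
208 - 9p = -83 + 7.5p gives seller price ps = 194/11; buyers pay pb = 194/11 + 2 = 216/11.
New quantity: q = 226 − 9(216/11) = 542/11.
Buyer burden = 216/11 − 206/11 = 10/11; seller burden = 206/11 − 194/11 = 12/11.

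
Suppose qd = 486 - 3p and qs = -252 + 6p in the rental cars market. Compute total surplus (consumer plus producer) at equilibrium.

Equilibrium: 486 - 3p = -252 + 6p gives p* = 82, q* = 240.
Demand choke price: p = 162; supply starts at p = 42.
CS = ½(162 − 82)(240) = 9600; PS = ½(82 − 42)(240) = 4800.

Total surplus = 14400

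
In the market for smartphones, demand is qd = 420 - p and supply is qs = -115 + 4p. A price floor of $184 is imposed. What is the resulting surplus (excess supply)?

Equilibrium price would be p* = 107, so the floor at 184 binds.
At p = 184: qd = 236, qs = 621.
Surplus = 621 − 236 = 385.

Surplus = 385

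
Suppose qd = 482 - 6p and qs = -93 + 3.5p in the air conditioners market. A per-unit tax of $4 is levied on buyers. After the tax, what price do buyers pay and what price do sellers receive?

Pre-tax equilibrium: p* = 1150/19, q* = 2258/19.
Tax on buyers shifts demand to qd = 482 − 6(p + 4) = 458 - 6p.
458 - 6p = -93 + 3.5p gives seller price ps = 58; buyers pay pb = 58 + 4 = 62.
New quantity: q = 482 − 6(62) = 110.

Buyers pay $62, sellers receive $58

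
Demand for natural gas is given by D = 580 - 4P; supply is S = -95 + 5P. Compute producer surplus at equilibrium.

Producer surplus = 7840

Equilibrium: 580 - 4P = -95 + 5P gives P* = 75, Q* = 280.
Supply starts at P = 19 (where S = 0).
PS = ½(75 − 19)(280) = 7840.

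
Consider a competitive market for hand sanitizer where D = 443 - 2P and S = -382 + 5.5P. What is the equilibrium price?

Set D = S: 443 - 2P = -382 + 5.5P.
825 = 7.5P, so P* = 110.
Q* = 443 − 2(110) = 223.

P* = 110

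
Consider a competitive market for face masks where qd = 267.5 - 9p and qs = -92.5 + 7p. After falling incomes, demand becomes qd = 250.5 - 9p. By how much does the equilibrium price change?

Original equilibrium: p* = 22.5, q* = 65.
New equilibrium: 250.5 - 9p = -92.5 + 7p, so 343 = 16p and p' = 21.4375; q' = 250.5 − 9(21.4375) = 57.5625.
Change in price: 21.4375 − 22.5 = -1.0625.

Δp = -1.0625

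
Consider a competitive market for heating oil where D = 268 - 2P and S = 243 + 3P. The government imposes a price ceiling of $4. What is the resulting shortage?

Equilibrium price would be P* = 5, so the ceiling at 4 binds.
At P = 4: D = 268 − 2(4) = 260, S = 243 + 3(4) = 255.
Shortage = 260 − 255 = 5.

Shortage = 5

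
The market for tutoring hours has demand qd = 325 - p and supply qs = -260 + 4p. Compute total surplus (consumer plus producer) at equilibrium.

Total surplus = 27040

Equilibrium: 325 - p = -260 + 4p gives p* = 117, q* = 208.
Demand choke price: p = 325; supply starts at p = 65.
CS = ½(325 − 117)(208) = 21632; PS = ½(117 − 65)(208) = 5408.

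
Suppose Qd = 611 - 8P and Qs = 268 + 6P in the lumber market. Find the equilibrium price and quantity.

Set Qd = Qs: 611 - 8P = 268 + 6P.
343 = 14P, so P* = 24.5.
Q* = 611 − 8(24.5) = 415.

P* = 24.5, Q* = 415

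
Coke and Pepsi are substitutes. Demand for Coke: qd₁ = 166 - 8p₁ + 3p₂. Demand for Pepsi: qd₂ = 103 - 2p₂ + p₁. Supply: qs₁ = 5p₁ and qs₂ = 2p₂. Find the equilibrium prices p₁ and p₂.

Market 1: 166 - 8p₁ + 3p₂ = 5p₁ → 13p₁ - 3p₂ = 166.
Market 2: 4p₂ - p₁ = 103.
Eliminating p₂: 4×(1) + 3×(2) gives 49p₁ = 973, so p₁ = 139/7.
Back-substitute into (2): p₂ = (103 + 1×139/7) / 4 = 215/7.

p₁ = 139/7, p₂ = 215/7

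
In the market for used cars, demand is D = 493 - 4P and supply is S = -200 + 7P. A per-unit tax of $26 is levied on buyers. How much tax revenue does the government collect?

Pre-tax equilibrium: P* = 63, Q* = 241.
Tax on buyers shifts demand to D = 493 − 4(P + 26) = 389 - 4P.
389 - 4P = -200 + 7P gives seller price Ps = 589/11; buyers pay Pb = 589/11 + 26 = 875/11.
New quantity: Q = 493 − 4(875/11) = 1923/11.
Revenue = 26 × 1923/11 = 49998/11.

Tax revenue = 49998/11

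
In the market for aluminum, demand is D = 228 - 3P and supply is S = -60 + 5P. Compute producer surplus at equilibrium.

Producer surplus = 1440

Equilibrium: 228 - 3P = -60 + 5P gives P* = 36, Q* = 120.
Supply starts at P = 12 (where S = 0).
PS = ½(36 − 12)(120) = 1440.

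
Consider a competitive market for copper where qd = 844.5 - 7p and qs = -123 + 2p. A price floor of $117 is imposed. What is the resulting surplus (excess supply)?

Equilibrium price would be p* = 107.5, so the floor at 117 binds.
At p = 117: qd = 25.5, qs = 111.
Surplus = 111 − 25.5 = 85.5.

Surplus = 85.5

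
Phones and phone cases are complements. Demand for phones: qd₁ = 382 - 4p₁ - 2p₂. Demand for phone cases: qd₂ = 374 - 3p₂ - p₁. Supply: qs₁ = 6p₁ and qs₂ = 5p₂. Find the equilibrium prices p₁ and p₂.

Market 1: 382 - 4p₁ - 2p₂ = 6p₁ → 10p₁ + 2p₂ = 382.
Market 2: 8p₂ + p₁ = 374.
Eliminating p₂: 8×(1) − 2×(2) gives 78p₁ = 2308, so p₁ = 1154/39.
Back-substitute into (2): p₂ = (374 − 1×1154/39) / 8 = 1679/39.

p₁ = 1154/39, p₂ = 1679/39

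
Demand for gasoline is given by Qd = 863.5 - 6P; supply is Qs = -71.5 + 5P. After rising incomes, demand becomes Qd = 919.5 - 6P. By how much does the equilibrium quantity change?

ΔQ = 280/11

Original equilibrium: P* = 85, Q* = 353.5.
New equilibrium: 919.5 - 6P = -71.5 + 5P, so 991 = 11P and P' = 991/11; Q' = 919.5 − 6(991/11) = 8337/22.
Change in quantity: 8337/22 − 353.5 = 280/11.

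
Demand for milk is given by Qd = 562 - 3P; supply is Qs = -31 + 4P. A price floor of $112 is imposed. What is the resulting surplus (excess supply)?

Surplus = 191

Equilibrium price would be P* = 593/7, so the floor at 112 binds.
At P = 112: Qd = 226, Qs = 417.
Surplus = 417 − 226 = 191.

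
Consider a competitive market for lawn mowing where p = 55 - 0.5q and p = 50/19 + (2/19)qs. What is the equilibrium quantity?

Set the two price expressions equal: 55 - 0.5q = 50/19 + (2/19)q.
995/19 = (23/38)q, so q* = 1990/23.
p* = 55 − (0.5)(1990/23) = 270/23.

q* = 1990/23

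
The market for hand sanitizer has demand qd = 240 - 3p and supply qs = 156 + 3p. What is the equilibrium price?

p* = 14

Set qd = qs: 240 - 3p = 156 + 3p.
84 = 6p, so p* = 14.
q* = 240 − 3(14) = 198.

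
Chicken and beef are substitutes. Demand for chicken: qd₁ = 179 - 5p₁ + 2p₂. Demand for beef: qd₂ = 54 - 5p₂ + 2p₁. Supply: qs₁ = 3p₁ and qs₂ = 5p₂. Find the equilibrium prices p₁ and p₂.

Market 1: 179 - 5p₁ + 2p₂ = 3p₁ → 8p₁ - 2p₂ = 179.
Market 2: 10p₂ - 2p₁ = 54.
Eliminating p₂: 10×(1) + 2×(2) gives 76p₁ = 1898, so p₁ = 949/38.
Back-substitute into (2): p₂ = (54 + 2×949/38) / 10 = 395/38.

p₁ = 949/38, p₂ = 395/38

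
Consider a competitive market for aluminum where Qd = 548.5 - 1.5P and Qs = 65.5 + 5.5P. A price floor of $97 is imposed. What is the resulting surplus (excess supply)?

Surplus = 196

Equilibrium price would be P* = 69, so the floor at 97 binds.
At P = 97: Qd = 403, Qs = 599.
Surplus = 599 − 403 = 196.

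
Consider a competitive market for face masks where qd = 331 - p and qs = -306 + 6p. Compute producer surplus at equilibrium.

Equilibrium: 331 - p = -306 + 6p gives p* = 91, q* = 240.
Supply starts at p = 51 (where qs = 0).
PS = ½(91 − 51)(240) = 4800.

Producer surplus = 4800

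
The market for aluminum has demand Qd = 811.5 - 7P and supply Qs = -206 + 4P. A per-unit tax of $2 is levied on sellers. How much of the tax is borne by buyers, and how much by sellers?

Pre-tax equilibrium: P* = 92.5, Q* = 164.
Tax on sellers shifts supply to Qs = -206 + 4(P − 2) = -214 + 4P.
811.5 - 7P = -214 + 4P gives buyer price Pb = 2051/22; sellers receive Ps = 2051/22 − 2 = 2007/22.
New quantity: Q = 811.5 − 7(2051/22) = 1748/11.
Buyer burden = 2051/22 − 92.5 = 8/11; seller burden = 92.5 − 2007/22 = 14/11.

Buyers bear 8/11, sellers bear 14/11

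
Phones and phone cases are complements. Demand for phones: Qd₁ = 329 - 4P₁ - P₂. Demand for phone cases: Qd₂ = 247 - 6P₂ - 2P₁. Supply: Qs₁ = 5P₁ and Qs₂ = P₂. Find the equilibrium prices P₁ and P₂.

Market 1: 329 - 4P₁ - P₂ = 5P₁ → 9P₁ + P₂ = 329.
Market 2: 7P₂ + 2P₁ = 247.
Eliminating P₂: 7×(1) − 1×(2) gives 61P₁ = 2056, so P₁ = 2056/61.
Back-substitute into (2): P₂ = (247 − 2×2056/61) / 7 = 1565/61.

P₁ = 2056/61, P₂ = 1565/61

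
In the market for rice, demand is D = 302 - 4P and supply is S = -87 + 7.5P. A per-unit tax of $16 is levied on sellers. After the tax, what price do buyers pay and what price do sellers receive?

Pre-tax equilibrium: P* = 778/23, Q* = 3834/23.
Tax on sellers shifts supply to S = -87 + 7.5(P − 16) = -207 + 7.5P.
302 - 4P = -207 + 7.5P gives buyer price Pb = 1018/23; sellers receive Ps = 1018/23 − 16 = 650/23.
New quantity: Q = 302 − 4(1018/23) = 2874/23.

Buyers pay 1018/23, sellers receive 650/23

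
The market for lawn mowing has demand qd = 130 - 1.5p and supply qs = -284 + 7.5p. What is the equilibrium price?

p* = 46

Set qd = qs: 130 - 1.5p = -284 + 7.5p.
414 = 9p, so p* = 46.
q* = 130 − 1.5(46) = 61.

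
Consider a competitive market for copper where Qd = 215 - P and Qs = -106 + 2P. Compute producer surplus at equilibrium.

Equilibrium: 215 - P = -106 + 2P gives P* = 107, Q* = 108.
Supply starts at P = 53 (where Qs = 0).
PS = ½(107 − 53)(108) = 2916.

Producer surplus = 2916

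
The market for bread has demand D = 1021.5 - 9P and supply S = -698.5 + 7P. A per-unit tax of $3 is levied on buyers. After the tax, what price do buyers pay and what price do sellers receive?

Buyers pay $108.8125, sellers receive $105.8125

Pre-tax equilibrium: P* = 107.5, Q* = 54.
Tax on buyers shifts demand to D = 1021.5 − 9(P + 3) = 994.5 - 9P.
994.5 - 9P = -698.5 + 7P gives seller price Ps = 105.8125; buyers pay Pb = 105.8125 + 3 = 108.8125.
New quantity: Q = 1021.5 − 9(108.8125) = 42.1875.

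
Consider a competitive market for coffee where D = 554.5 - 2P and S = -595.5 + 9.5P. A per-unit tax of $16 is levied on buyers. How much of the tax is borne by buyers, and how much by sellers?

Buyers bear 304/23, sellers bear 64/23

Pre-tax equilibrium: P* = 100, Q* = 354.5.
Tax on buyers shifts demand to D = 554.5 − 2(P + 16) = 522.5 - 2P.
522.5 - 2P = -595.5 + 9.5P gives seller price Ps = 2236/23; buyers pay Pb = 2236/23 + 16 = 2604/23.
New quantity: Q = 554.5 − 2(2604/23) = 15091/46.
Buyer burden = 2604/23 − 100 = 304/23; seller burden = 100 − 2236/23 = 64/23.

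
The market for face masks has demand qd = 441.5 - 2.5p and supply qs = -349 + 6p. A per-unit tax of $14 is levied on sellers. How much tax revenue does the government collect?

Tax revenue = 43862/17

Pre-tax equilibrium: p* = 93, q* = 209.
Tax on sellers shifts supply to qs = -349 + 6(p − 14) = -433 + 6p.
441.5 - 2.5p = -433 + 6p gives buyer price pb = 1749/17; sellers receive ps = 1749/17 − 14 = 1511/17.
New quantity: q = 441.5 − 2.5(1749/17) = 3133/17.
Revenue = 14 × 3133/17 = 43862/17.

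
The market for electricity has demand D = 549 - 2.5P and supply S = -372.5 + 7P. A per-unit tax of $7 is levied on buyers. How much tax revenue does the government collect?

Tax revenue = 78099/38

Pre-tax equilibrium: P* = 97, Q* = 306.5.
Tax on buyers shifts demand to D = 549 − 2.5(P + 7) = 531.5 - 2.5P.
531.5 - 2.5P = -372.5 + 7P gives seller price Ps = 1808/19; buyers pay Pb = 1808/19 + 7 = 1941/19.
New quantity: Q = 549 − 2.5(1941/19) = 11157/38.
Revenue = 7 × 11157/38 = 78099/38.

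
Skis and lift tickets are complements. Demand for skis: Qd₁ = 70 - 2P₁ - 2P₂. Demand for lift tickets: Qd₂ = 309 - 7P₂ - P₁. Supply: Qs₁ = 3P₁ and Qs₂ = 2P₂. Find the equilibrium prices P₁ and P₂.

P₁ = 12/43, P₂ = 1475/43

Market 1: 70 - 2P₁ - 2P₂ = 3P₁ → 5P₁ + 2P₂ = 70.
Market 2: 9P₂ + P₁ = 309.
Eliminating P₂: 9×(1) − 2×(2) gives 43P₁ = 12, so P₁ = 12/43.
Back-substitute into (2): P₂ = (309 − 1×12/43) / 9 = 1475/43.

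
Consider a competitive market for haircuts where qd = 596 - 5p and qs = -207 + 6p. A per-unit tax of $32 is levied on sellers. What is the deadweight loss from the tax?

Pre-tax equilibrium: p* = 73, q* = 231.
Tax on sellers shifts supply to qs = -207 + 6(p − 32) = -399 + 6p.
596 - 5p = -399 + 6p gives buyer price pb = 995/11; sellers receive ps = 995/11 − 32 = 643/11.
New quantity: q = 596 − 5(995/11) = 1581/11.
DWL = ½ × 32 × (231 − 1581/11) = 15360/11.

Deadweight loss = 15360/11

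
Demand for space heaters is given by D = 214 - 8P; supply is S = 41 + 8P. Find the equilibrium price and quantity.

Set D = S: 214 - 8P = 41 + 8P.
173 = 16P, so P* = 10.8125.
Q* = 214 − 8(10.8125) = 127.5.

P* = 10.8125, Q* = 127.5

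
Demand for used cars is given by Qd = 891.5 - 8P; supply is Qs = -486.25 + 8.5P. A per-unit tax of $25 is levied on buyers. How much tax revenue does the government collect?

Pre-tax equilibrium: P* = 83.5, Q* = 223.5.
Tax on buyers shifts demand to Qd = 891.5 − 8(P + 25) = 691.5 - 8P.
691.5 - 8P = -486.25 + 8.5P gives seller price Ps = 4711/66; buyers pay Pb = 4711/66 + 25 = 6361/66.
New quantity: Q = 891.5 − 8(6361/66) = 7951/66.
Revenue = 25 × 7951/66 = 198775/66.

Tax revenue = 198775/66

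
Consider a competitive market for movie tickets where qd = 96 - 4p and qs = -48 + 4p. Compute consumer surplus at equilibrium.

Equilibrium: 96 - 4p = -48 + 4p gives p* = 18, q* = 24.
Demand choke price (qd = 0): p = 24.
CS = ½(24 − 18)(24) = 72.

Consumer surplus = 72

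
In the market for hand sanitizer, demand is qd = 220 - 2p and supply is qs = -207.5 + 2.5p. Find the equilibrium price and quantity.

Set qd = qs: 220 - 2p = -207.5 + 2.5p.
427.5 = 4.5p, so p* = 95.
q* = 220 − 2(95) = 30.

p* = 95, q* = 30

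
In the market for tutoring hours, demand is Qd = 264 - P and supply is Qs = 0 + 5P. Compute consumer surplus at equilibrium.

Equilibrium: 264 - P = 0 + 5P gives P* = 44, Q* = 220.
Demand choke price (Qd = 0): P = 264.
CS = ½(264 − 44)(220) = 24200.

Consumer surplus = 24200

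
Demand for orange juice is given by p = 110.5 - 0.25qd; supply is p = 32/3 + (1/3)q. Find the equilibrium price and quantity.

p* = 474/7, q* = 1198/7

Set the two price expressions equal: 110.5 - 0.25q = 32/3 + (1/3)q.
599/6 = (7/12)q, so q* = 1198/7.
p* = 110.5 − (0.25)(1198/7) = 474/7.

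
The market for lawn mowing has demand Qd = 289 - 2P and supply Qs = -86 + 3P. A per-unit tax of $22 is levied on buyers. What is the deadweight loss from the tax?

Pre-tax equilibrium: P* = 75, Q* = 139.
Tax on buyers shifts demand to Qd = 289 − 2(P + 22) = 245 - 2P.
245 - 2P = -86 + 3P gives seller price Ps = 66.2; buyers pay Pb = 66.2 + 22 = 88.2.
New quantity: Q = 289 − 2(88.2) = 112.6.
DWL = ½ × 22 × (139 − 112.6) = 290.4.

Deadweight loss = 290.4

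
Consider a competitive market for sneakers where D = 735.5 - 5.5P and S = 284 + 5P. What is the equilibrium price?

Set D = S: 735.5 - 5.5P = 284 + 5P.
451.5 = 10.5P, so P* = 43.
Q* = 735.5 − 5.5(43) = 499.

P* = 43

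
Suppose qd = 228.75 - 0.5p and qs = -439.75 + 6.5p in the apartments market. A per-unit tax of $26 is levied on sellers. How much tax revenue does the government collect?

Tax revenue = 30745/7

Pre-tax equilibrium: p* = 95.5, q* = 181.
Tax on sellers shifts supply to qs = -439.75 + 6.5(p − 26) = -608.75 + 6.5p.
228.75 - 0.5p = -608.75 + 6.5p gives buyer price pb = 1675/14; sellers receive ps = 1675/14 − 26 = 1311/14.
New quantity: q = 228.75 − 0.5(1675/14) = 2365/14.
Revenue = 26 × 2365/14 = 30745/7.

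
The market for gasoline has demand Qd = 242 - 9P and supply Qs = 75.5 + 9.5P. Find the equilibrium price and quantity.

P* = 9, Q* = 161

Set Qd = Qs: 242 - 9P = 75.5 + 9.5P.
166.5 = 18.5P, so P* = 9.
Q* = 242 − 9(9) = 161.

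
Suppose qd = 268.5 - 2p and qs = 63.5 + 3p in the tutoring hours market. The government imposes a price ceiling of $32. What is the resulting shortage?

Shortage = 45

Equilibrium price would be p* = 41, so the ceiling at 32 binds.
At p = 32: qd = 268.5 − 2(32) = 204.5, qs = 63.5 + 3(32) = 159.5.
Shortage = 204.5 − 159.5 = 45.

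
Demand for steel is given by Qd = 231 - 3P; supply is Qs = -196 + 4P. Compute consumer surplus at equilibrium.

Consumer surplus = 384

Equilibrium: 231 - 3P = -196 + 4P gives P* = 61, Q* = 48.
Demand choke price (Qd = 0): P = 77.
CS = ½(77 − 61)(48) = 384.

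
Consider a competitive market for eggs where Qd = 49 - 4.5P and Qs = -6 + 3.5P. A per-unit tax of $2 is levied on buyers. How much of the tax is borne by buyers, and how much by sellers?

Buyers bear $0.875, sellers bear $1.125

Pre-tax equilibrium: P* = 6.875, Q* = 18.0625.
Tax on buyers shifts demand to Qd = 49 − 4.5(P + 2) = 40 - 4.5P.
40 - 4.5P = -6 + 3.5P gives seller price Ps = 5.75; buyers pay Pb = 5.75 + 2 = 7.75.
New quantity: Q = 49 − 4.5(7.75) = 14.125.
Buyer burden = 7.75 − 6.875 = 0.875; seller burden = 6.875 − 5.75 = 1.125.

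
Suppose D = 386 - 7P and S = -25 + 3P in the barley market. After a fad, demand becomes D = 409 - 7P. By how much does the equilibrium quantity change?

Original equilibrium: P* = 41.1, Q* = 98.3.
New equilibrium: 409 - 7P = -25 + 3P, so 434 = 10P and P' = 43.4; Q' = 409 − 7(43.4) = 105.2.
Change in quantity: 105.2 − 98.3 = 6.9.

ΔQ = 6.9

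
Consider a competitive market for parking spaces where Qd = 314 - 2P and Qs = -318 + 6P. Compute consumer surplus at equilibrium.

Consumer surplus = 6084

Equilibrium: 314 - 2P = -318 + 6P gives P* = 79, Q* = 156.
Demand choke price (Qd = 0): P = 157.
CS = ½(157 − 79)(156) = 6084.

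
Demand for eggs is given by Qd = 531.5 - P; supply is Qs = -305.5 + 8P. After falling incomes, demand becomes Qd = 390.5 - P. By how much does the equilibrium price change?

ΔP = -47/3

Original equilibrium: P* = 93, Q* = 438.5.
New equilibrium: 390.5 - P = -305.5 + 8P, so 696 = 9P and P' = 232/3; Q' = 390.5 − 1(232/3) = 1879/6.
Change in price: 232/3 − 93 = -47/3.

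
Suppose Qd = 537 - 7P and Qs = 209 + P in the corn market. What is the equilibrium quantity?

Q* = 250

Set Qd = Qs: 537 - 7P = 209 + P.
328 = 8P, so P* = 41.
Q* = 537 − 7(41) = 250.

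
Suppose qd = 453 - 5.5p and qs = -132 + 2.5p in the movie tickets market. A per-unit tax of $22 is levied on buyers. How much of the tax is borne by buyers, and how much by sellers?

Buyers bear $6.875, sellers bear $15.125

Pre-tax equilibrium: p* = 73.125, q* = 50.8125.
Tax on buyers shifts demand to qd = 453 − 5.5(p + 22) = 332 - 5.5p.
332 - 5.5p = -132 + 2.5p gives seller price ps = 58; buyers pay pb = 58 + 22 = 80.
New quantity: q = 453 − 5.5(80) = 13.
Buyer burden = 80 − 73.125 = 6.875; seller burden = 73.125 − 58 = 15.125.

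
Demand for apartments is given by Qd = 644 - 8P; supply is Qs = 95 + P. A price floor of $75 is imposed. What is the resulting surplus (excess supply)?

Surplus = 126

Equilibrium price would be P* = 61, so the floor at 75 binds.
At P = 75: Qd = 44, Qs = 170.
Surplus = 170 − 44 = 126.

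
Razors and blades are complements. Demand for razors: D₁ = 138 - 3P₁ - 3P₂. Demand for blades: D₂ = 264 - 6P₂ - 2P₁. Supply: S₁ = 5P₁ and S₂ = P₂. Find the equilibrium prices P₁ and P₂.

P₁ = 3.48, P₂ = 36.72

Market 1: 138 - 3P₁ - 3P₂ = 5P₁ → 8P₁ + 3P₂ = 138.
Market 2: 7P₂ + 2P₁ = 264.
Eliminating P₂: 7×(1) − 3×(2) gives 50P₁ = 174, so P₁ = 3.48.
Back-substitute into (2): P₂ = (264 − 2×3.48) / 7 = 36.72.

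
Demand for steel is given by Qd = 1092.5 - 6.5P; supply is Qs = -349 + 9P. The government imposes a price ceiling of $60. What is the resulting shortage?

Shortage = 511.5

Equilibrium price would be P* = 93, so the ceiling at 60 binds.
At P = 60: Qd = 1092.5 − 6.5(60) = 702.5, Qs = -349 + 9(60) = 191.
Shortage = 702.5 − 191 = 511.5.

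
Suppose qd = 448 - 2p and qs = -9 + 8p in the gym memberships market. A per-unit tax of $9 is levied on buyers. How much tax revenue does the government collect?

Tax revenue = 3079.8

Pre-tax equilibrium: p* = 45.7, q* = 356.6.
Tax on buyers shifts demand to qd = 448 − 2(p + 9) = 430 - 2p.
430 - 2p = -9 + 8p gives seller price ps = 43.9; buyers pay pb = 43.9 + 9 = 52.9.
New quantity: q = 448 − 2(52.9) = 342.2.
Revenue = 9 × 342.2 = 3079.8.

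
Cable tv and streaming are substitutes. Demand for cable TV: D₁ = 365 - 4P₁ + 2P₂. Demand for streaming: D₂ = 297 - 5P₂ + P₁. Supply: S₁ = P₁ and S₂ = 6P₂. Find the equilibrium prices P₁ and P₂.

P₁ = 4609/53, P₂ = 1850/53

Market 1: 365 - 4P₁ + 2P₂ = P₁ → 5P₁ - 2P₂ = 365.
Market 2: 11P₂ - P₁ = 297.
Eliminating P₂: 11×(1) + 2×(2) gives 53P₁ = 4609, so P₁ = 4609/53.
Back-substitute into (2): P₂ = (297 + 1×4609/53) / 11 = 1850/53.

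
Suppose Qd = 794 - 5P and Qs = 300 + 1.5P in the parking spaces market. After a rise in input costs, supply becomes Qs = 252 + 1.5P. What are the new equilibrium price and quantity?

P' = 1084/13, Q' = 4902/13

Original equilibrium: P* = 76, Q* = 414.
New equilibrium: 794 - 5P = 252 + 1.5P, so 542 = 6.5P and P' = 1084/13; Q' = 794 − 5(1084/13) = 4902/13.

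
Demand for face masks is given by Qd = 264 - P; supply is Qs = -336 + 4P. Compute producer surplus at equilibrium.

Equilibrium: 264 - P = -336 + 4P gives P* = 120, Q* = 144.
Supply starts at P = 84 (where Qs = 0).
PS = ½(120 − 84)(144) = 2592.

Producer surplus = 2592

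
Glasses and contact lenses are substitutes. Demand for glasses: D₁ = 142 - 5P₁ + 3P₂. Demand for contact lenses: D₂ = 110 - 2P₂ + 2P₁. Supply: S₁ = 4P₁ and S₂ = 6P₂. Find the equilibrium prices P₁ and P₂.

P₁ = 733/33, P₂ = 637/33

Market 1: 142 - 5P₁ + 3P₂ = 4P₁ → 9P₁ - 3P₂ = 142.
Market 2: 8P₂ - 2P₁ = 110.
Eliminating P₂: 8×(1) + 3×(2) gives 66P₁ = 1466, so P₁ = 733/33.
Back-substitute into (2): P₂ = (110 + 2×733/33) / 8 = 637/33.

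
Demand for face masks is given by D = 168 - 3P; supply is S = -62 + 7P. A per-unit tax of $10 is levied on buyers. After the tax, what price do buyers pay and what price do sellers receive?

Buyers pay $30, sellers receive $20

Pre-tax equilibrium: P* = 23, Q* = 99.
Tax on buyers shifts demand to D = 168 − 3(P + 10) = 138 - 3P.
138 - 3P = -62 + 7P gives seller price Ps = 20; buyers pay Pb = 20 + 10 = 30.
New quantity: Q = 168 − 3(30) = 78.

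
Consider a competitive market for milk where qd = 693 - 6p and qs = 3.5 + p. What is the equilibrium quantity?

q* = 102

Set qd = qs: 693 - 6p = 3.5 + p.
689.5 = 7p, so p* = 98.5.
q* = 693 − 6(98.5) = 102.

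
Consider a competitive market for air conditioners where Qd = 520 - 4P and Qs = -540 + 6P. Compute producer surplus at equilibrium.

Equilibrium: 520 - 4P = -540 + 6P gives P* = 106, Q* = 96.
Supply starts at P = 90 (where Qs = 0).
PS = ½(106 − 90)(96) = 768.

Producer surplus = 768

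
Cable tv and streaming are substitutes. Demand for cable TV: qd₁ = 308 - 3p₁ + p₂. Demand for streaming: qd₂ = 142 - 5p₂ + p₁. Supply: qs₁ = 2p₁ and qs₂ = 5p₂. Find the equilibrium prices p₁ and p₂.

p₁ = 3222/49, p₂ = 1018/49

Market 1: 308 - 3p₁ + p₂ = 2p₁ → 5p₁ - p₂ = 308.
Market 2: 10p₂ - p₁ = 142.
Eliminating p₂: 10×(1) + 1×(2) gives 49p₁ = 3222, so p₁ = 3222/49.
Back-substitute into (2): p₂ = (142 + 1×3222/49) / 10 = 1018/49.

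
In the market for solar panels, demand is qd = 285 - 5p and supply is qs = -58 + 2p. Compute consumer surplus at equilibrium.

Equilibrium: 285 - 5p = -58 + 2p gives p* = 49, q* = 40.
Demand choke price (qd = 0): p = 57.
CS = ½(57 − 49)(40) = 160.

Consumer surplus = 160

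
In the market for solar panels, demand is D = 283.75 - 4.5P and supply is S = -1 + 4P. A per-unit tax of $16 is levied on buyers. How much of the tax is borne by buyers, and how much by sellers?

Pre-tax equilibrium: P* = 33.5, Q* = 133.
Tax on buyers shifts demand to D = 283.75 − 4.5(P + 16) = 211.75 - 4.5P.
211.75 - 4.5P = -1 + 4P gives seller price Ps = 851/34; buyers pay Pb = 851/34 + 16 = 1395/34.
New quantity: Q = 283.75 − 4.5(1395/34) = 1685/17.
Buyer burden = 1395/34 − 33.5 = 128/17; seller burden = 33.5 − 851/34 = 144/17.

Buyers bear 128/17, sellers bear 144/17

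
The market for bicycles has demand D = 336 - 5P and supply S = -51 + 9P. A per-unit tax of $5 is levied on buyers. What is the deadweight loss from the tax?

Deadweight loss = 1125/28

Pre-tax equilibrium: P* = 387/14, Q* = 2769/14.
Tax on buyers shifts demand to D = 336 − 5(P + 5) = 311 - 5P.
311 - 5P = -51 + 9P gives seller price Ps = 181/7; buyers pay Pb = 181/7 + 5 = 216/7.
New quantity: Q = 336 − 5(216/7) = 1272/7.
DWL = ½ × 5 × (2769/14 − 1272/7) = 1125/28.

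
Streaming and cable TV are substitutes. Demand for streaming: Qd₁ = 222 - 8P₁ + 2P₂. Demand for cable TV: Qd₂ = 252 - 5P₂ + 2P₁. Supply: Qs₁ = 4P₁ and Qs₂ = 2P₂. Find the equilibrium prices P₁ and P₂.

P₁ = 25.725, P₂ = 43.35

Market 1: 222 - 8P₁ + 2P₂ = 4P₁ → 12P₁ - 2P₂ = 222.
Market 2: 7P₂ - 2P₁ = 252.
Eliminating P₂: 7×(1) + 2×(2) gives 80P₁ = 2058, so P₁ = 25.725.
Back-substitute into (2): P₂ = (252 + 2×25.725) / 7 = 43.35.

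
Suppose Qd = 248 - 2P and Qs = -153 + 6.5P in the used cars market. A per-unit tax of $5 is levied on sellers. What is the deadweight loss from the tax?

Deadweight loss = 325/17

Pre-tax equilibrium: P* = 802/17, Q* = 2612/17.
Tax on sellers shifts supply to Qs = -153 + 6.5(P − 5) = -185.5 + 6.5P.
248 - 2P = -185.5 + 6.5P gives buyer price Pb = 51; sellers receive Ps = 51 − 5 = 46.
New quantity: Q = 248 − 2(51) = 146.
DWL = ½ × 5 × (2612/17 − 146) = 325/17.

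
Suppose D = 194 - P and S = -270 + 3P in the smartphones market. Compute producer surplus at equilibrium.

Producer surplus = 1014

Equilibrium: 194 - P = -270 + 3P gives P* = 116, Q* = 78.
Supply starts at P = 90 (where S = 0).
PS = ½(116 − 90)(78) = 1014.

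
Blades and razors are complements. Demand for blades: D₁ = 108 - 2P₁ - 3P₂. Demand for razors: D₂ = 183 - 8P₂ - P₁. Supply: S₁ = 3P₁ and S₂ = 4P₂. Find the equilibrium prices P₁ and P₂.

Market 1: 108 - 2P₁ - 3P₂ = 3P₁ → 5P₁ + 3P₂ = 108.
Market 2: 12P₂ + P₁ = 183.
Eliminating P₂: 12×(1) − 3×(2) gives 57P₁ = 747, so P₁ = 249/19.
Back-substitute into (2): P₂ = (183 − 1×249/19) / 12 = 269/19.

P₁ = 249/19, P₂ = 269/19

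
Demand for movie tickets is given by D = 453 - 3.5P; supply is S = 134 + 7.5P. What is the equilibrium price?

Set D = S: 453 - 3.5P = 134 + 7.5P.
319 = 11P, so P* = 29.
Q* = 453 − 3.5(29) = 351.5.

P* = 29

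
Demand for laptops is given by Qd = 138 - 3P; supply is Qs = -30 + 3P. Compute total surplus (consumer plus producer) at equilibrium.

Equilibrium: 138 - 3P = -30 + 3P gives P* = 28, Q* = 54.
Demand choke price: P = 46; supply starts at P = 10.
CS = ½(46 − 28)(54) = 486; PS = ½(28 − 10)(54) = 486.

Total surplus = 972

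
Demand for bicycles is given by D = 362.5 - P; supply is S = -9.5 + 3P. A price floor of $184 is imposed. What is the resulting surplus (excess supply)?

Surplus = 364

Equilibrium price would be P* = 93, so the floor at 184 binds.
At P = 184: D = 178.5, S = 542.5.
Surplus = 542.5 − 178.5 = 364.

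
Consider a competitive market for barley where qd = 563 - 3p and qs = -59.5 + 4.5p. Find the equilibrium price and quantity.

p* = 83, q* = 314

Set qd = qs: 563 - 3p = -59.5 + 4.5p.
622.5 = 7.5p, so p* = 83.
q* = 563 − 3(83) = 314.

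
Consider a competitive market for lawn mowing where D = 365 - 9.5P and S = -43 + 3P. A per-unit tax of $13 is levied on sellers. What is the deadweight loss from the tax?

Pre-tax equilibrium: P* = 32.64, Q* = 54.92.
Tax on sellers shifts supply to S = -43 + 3(P − 13) = -82 + 3P.
365 - 9.5P = -82 + 3P gives buyer price Pb = 35.76; sellers receive Ps = 35.76 − 13 = 22.76.
New quantity: Q = 365 − 9.5(35.76) = 25.28.
DWL = ½ × 13 × (54.92 − 25.28) = 192.66.

Deadweight loss = 192.66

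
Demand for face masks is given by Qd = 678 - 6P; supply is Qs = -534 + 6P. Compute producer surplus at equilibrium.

Equilibrium: 678 - 6P = -534 + 6P gives P* = 101, Q* = 72.
Supply starts at P = 89 (where Qs = 0).
PS = ½(101 − 89)(72) = 432.

Producer surplus = 432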